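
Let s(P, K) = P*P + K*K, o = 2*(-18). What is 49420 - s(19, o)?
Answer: 47763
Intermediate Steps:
o = -36
s(P, K) = K**2 + P**2 (s(P, K) = P**2 + K**2 = K**2 + P**2)
49420 - s(19, o) = 49420 - ((-36)**2 + 19**2) = 49420 - (1296 + 361) = 49420 - 1*1657 = 49420 - 1657 = 47763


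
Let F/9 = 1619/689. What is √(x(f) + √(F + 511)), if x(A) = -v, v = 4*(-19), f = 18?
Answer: √(36078796 + 3445*√10104874)/689 ≈ 9.9533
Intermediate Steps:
F = 14571/689 (F = 9*(1619/689) = 14571/689 ≈ 21.148)
v = -76
x(A) = 76 (x(A) = -1*(-76) = 76)
√(x(f) + √(F + 511)) = √(76 + √(14571/689 + 511)) = √(76 + √(366650/689)) = √(76 + 5*√10104874/689)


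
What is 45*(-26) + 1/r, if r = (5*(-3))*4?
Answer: -70201/60 ≈ -1170.0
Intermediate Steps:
r = -60 (r = -15*4 = -60)
45*(-26) + 1/r = 45*(-26) + 1/(-60) = -1170 - 1/60 = -70201/60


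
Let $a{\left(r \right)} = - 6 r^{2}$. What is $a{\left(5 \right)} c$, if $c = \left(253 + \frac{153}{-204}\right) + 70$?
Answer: $- \frac{96675}{2} \approx -48338.0$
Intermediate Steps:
$c = \frac{1289}{4}$ ($c = \left(253 + 153 \left(- \frac{1}{204}\right)\right) + 70 = \left(253 - \frac{3}{4}\right) + 70 = \frac{1009}{4} + 70 = \frac{1289}{4} \approx 322.25$)
$a{\left(5 \right)} c = - 6 \cdot 5^{2} \cdot \frac{1289}{4} = \left(-6\right) 25 \cdot \frac{1289}{4} = \left(-150\right) \frac{1289}{4} = - \frac{96675}{2}$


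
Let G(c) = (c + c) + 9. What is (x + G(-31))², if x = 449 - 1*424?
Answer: 784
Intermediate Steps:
G(c) = 9 + 2*c (G(c) = 2*c + 9 = 9 + 2*c)
x = 25 (x = 449 - 424 = 25)
(x + G(-31))² = (25 + (9 + 2*(-31)))² = (25 + (9 - 62))² = (25 - 53)² = (-28)² = 784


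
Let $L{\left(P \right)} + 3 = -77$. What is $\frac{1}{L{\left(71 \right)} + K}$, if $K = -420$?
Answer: $- \frac{1}{500} \approx -0.002$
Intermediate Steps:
$L{\left(P \right)} = -80$ ($L{\left(P \right)} = -3 - 77 = -80$)
$\frac{1}{L{\left(71 \right)} + K} = \frac{1}{-80 - 420} = \frac{1}{-500} = - \frac{1}{500}$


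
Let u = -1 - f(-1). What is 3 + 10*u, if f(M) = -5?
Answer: 43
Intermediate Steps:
u = 4 (u = -1 - 1*(-5) = -1 + 5 = 4)
3 + 10*u = 3 + 10*4 = 3 + 40 = 43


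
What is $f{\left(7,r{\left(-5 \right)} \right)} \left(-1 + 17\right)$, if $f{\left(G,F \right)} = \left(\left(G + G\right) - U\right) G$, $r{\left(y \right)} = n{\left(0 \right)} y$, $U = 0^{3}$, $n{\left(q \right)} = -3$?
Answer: $1568$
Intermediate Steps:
$U = 0$
$r{\left(y \right)} = - 3 y$
$f{\left(G,F \right)} = 2 G^{2}$ ($f{\left(G,F \right)} = \left(\left(G + G\right) - 0\right) G = \left(2 G + 0\right) G = 2 G G = 2 G^{2}$)
$f{\left(7,r{\left(-5 \right)} \right)} \left(-1 + 17\right) = 2 \cdot 7^{2} \left(-1 + 17\right) = 2 \cdot 49 \cdot 16 = 98 \cdot 16 = 1568$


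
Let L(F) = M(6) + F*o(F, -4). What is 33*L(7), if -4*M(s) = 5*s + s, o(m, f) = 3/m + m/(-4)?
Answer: -2409/4 ≈ -602.25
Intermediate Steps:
o(m, f) = 3/m - m/4 (o(m, f) = 3/m + m*(-¼) = 3/m - m/4)
M(s) = -3*s/2 (M(s) = -(5*s + s)/4 = -3*s/2)
L(F) = -9 + F*(3/F - F/4) (L(F) = -3/2*6 + F*(3/F - F/4) = -9 + F*(3/F - F/4))
33*L(7) = 33*(-6 - ¼*7²) = 33*(-6 - ¼*49) = 33*(-6 - 49/4) = 33*(-73/4) = -2409/4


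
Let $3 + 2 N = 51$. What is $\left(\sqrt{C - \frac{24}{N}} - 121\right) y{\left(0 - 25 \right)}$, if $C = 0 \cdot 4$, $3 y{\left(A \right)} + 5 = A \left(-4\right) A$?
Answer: $101035 - 835 i \approx 1.0104 \cdot 10^{5} - 835.0 i$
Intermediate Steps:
$N = 24$ ($N = - \frac{3}{2} + \frac{1}{2} \cdot 51 = - \frac{3}{2} + \frac{51}{2} = 24$)
$y{\left(A \right)} = - \frac{5}{3} - \frac{4 A^{2}}{3}$ ($y{\left(A \right)} = - \frac{5}{3} + \frac{A \left(-4\right) A}{3} = - \frac{5}{3} + \frac{- 4 A A}{3} = - \frac{5}{3} + \frac{\left(-4\right) A^{2}}{3} = - \frac{5}{3} - \frac{4 A^{2}}{3}$)
$C = 0$
$\left(\sqrt{C - \frac{24}{N}} - 121\right) y{\left(0 - 25 \right)} = \left(\sqrt{0 - \frac{24}{24}} - 121\right) \left(- \frac{5}{3} - \frac{4 \left(0 - 25\right)^{2}}{3}\right) = \left(\sqrt{0 - 1} - 121\right) \left(- \frac{5}{3} - \frac{4 \left(0 - 25\right)^{2}}{3}\right) = \left(\sqrt{0 - 1} - 121\right) \left(- \frac{5}{3} - \frac{4 \left(-25\right)^{2}}{3}\right) = \left(\sqrt{-1} - 121\right) \left(- \frac{5}{3} - \frac{2500}{3}\right) = \left(i - 121\right) \left(- \frac{5}{3} - \frac{2500}{3}\right) = \left(-121 + i\right) \left(-835\right) = 101035 - 835 i$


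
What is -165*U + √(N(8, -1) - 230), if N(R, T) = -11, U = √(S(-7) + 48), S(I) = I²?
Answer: -165*√97 + I*√241 ≈ -1625.1 + 15.524*I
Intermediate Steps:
U = √97 (U = √((-7)² + 48) = √(49 + 48) = √97 ≈ 9.8489)
-165*U + √(N(8, -1) - 230) = -165*√97 + √(-11 - 230) = -165*√97 + √(-241) = -165*√97 + I*√241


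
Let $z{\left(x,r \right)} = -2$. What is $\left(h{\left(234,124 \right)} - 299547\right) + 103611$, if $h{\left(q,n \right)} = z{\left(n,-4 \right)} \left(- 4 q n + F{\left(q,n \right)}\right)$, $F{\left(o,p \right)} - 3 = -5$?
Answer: $36196$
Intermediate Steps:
$F{\left(o,p \right)} = -2$ ($F{\left(o,p \right)} = 3 - 5 = -2$)
$h{\left(q,n \right)} = 4 + 8 n q$ ($h{\left(q,n \right)} = - 2 \left(- 4 q n - 2\right) = - 2 \left(- 4 n q - 2\right) = - 2 \left(-2 - 4 n q\right) = 4 + 8 n q$)
$\left(h{\left(234,124 \right)} - 299547\right) + 103611 = \left(\left(4 + 8 \cdot 124 \cdot 234\right) - 299547\right) + 103611 = \left(\left(4 + 232128\right) - 299547\right) + 103611 = \left(232132 - 299547\right) + 103611 = -67415 + 103611 = 36196$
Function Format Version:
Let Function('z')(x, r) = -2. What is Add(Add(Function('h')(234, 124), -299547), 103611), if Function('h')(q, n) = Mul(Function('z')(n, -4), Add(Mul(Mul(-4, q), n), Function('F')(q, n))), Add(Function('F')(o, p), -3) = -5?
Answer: 36196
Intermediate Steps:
Function('F')(o, p) = -2 (Function('F')(o, p) = Add(3, -5) = -2)
Function('h')(q, n) = Add(4, Mul(8, n, q)) (Function('h')(q, n) = Mul(-2, Add(Mul(Mul(-4, q), n), -2)) = Mul(-2, Add(Mul(-4, n, q), -2)) = Mul(-2, Add(-2, Mul(-4, n, q))) = Add(4, Mul(8, n, q)))
Add(Add(Function('h')(234, 124), -299547), 103611) = Add(Add(Add(4, Mul(8, 124, 234)), -299547), 103611) = Add(Add(Add(4, 232128), -299547), 103611) = Add(Add(232132, -299547), 103611) = Add(-67415, 103611) = 36196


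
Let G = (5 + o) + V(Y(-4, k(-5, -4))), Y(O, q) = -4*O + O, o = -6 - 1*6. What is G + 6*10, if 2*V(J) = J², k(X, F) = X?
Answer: 125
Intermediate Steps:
o = -12 (o = -6 - 6 = -12)
Y(O, q) = -3*O
V(J) = J²/2
G = 65 (G = (5 - 12) + (-3*(-4))²/2 = -7 + (½)*12² = -7 + (½)*144 = -7 + 72 = 65)
G + 6*10 = 65 + 6*10 = 65 + 60 = 125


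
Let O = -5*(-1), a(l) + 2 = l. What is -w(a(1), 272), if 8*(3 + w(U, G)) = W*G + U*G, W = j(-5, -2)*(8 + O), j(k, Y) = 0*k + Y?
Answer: 921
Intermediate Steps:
j(k, Y) = Y (j(k, Y) = 0 + Y = Y)
a(l) = -2 + l
O = 5
W = -26 (W = -2*(8 + 5) = -2*13 = -26)
w(U, G) = -3 - 13*G/4 + G*U/8 (w(U, G) = -3 + (-26*G + U*G)/8 = -3 + (-26*G + G*U)/8 = -3 + (-13*G/4 + G*U/8) = -3 - 13*G/4 + G*U/8)
-w(a(1), 272) = -(-3 - 13/4*272 + (⅛)*272*(-2 + 1)) = -(-3 - 884 + (⅛)*272*(-1)) = -(-3 - 884 - 34) = -1*(-921) = 921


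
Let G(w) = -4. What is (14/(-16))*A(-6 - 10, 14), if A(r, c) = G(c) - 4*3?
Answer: 14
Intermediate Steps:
A(r, c) = -16 (A(r, c) = -4 - 4*3 = -4 - 12 = -16)
(14/(-16))*A(-6 - 10, 14) = (14/(-16))*(-16) = (14*(-1/16))*(-16) = -7/8*(-16) = 14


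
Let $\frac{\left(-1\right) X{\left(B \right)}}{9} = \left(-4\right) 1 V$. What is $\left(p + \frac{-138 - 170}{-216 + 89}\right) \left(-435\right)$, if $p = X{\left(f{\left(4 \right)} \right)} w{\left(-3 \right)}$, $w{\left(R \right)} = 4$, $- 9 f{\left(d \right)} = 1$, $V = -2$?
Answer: $\frac{15776580}{127} \approx 1.2423 \cdot 10^{5}$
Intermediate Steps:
$f{\left(d \right)} = - \frac{1}{9}$ ($f{\left(d \right)} = \left(- \frac{1}{9}\right) 1 = - \frac{1}{9}$)
$X{\left(B \right)} = -72$ ($X{\left(B \right)} = - 9 \left(-4\right) 1 \left(-2\right) = - 9 \left(\left(-4\right) \left(-2\right)\right) = \left(-9\right) 8 = -72$)
$p = -288$ ($p = \left(-72\right) 4 = -288$)
$\left(p + \frac{-138 - 170}{-216 + 89}\right) \left(-435\right) = \left(-288 + \frac{-138 - 170}{-216 + 89}\right) \left(-435\right) = \left(-288 - \frac{308}{-127}\right) \left(-435\right) = \left(-288 - - \frac{308}{127}\right) \left(-435\right) = \left(-288 + \frac{308}{127}\right) \left(-435\right) = \left(- \frac{36268}{127}\right) \left(-435\right) = \frac{15776580}{127}$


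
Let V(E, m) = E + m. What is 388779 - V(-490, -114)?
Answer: 389383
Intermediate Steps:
388779 - V(-490, -114) = 388779 - (-490 - 114) = 388779 - 1*(-604) = 388779 + 604 = 389383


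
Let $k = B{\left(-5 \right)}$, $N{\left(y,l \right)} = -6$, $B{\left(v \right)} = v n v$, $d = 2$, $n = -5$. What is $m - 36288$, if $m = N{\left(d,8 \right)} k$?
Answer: $-35538$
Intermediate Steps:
$B{\left(v \right)} = - 5 v^{2}$ ($B{\left(v \right)} = v \left(-5\right) v = - 5 v v = - 5 v^{2}$)
$k = -125$ ($k = - 5 \left(-5\right)^{2} = \left(-5\right) 25 = -125$)
$m = 750$ ($m = \left(-6\right) \left(-125\right) = 750$)
$m - 36288 = 750 - 36288 = -35538$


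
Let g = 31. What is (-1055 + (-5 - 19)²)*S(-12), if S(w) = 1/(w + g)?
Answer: -479/19 ≈ -25.211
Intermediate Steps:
S(w) = 1/(31 + w) (S(w) = 1/(w + 31) = 1/(31 + w))
(-1055 + (-5 - 19)²)*S(-12) = (-1055 + (-5 - 19)²)/(31 - 12) = (-1055 + (-24)²)/19 = (-1055 + 576)*(1/19) = -479*1/19 = -479/19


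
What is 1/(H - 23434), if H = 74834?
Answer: 1/51400 ≈ 1.9455e-5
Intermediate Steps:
1/(H - 23434) = 1/(74834 - 23434) = 1/51400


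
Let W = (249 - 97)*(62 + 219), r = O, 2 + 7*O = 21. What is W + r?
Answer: 299003/7 ≈ 42715.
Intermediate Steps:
O = 19/7 (O = -2/7 + (1/7)*21 = -2/7 + 3 = 19/7 ≈ 2.7143)
r = 19/7 ≈ 2.7143
W = 42712 (W = 152*281 = 42712)
W + r = 42712 + 19/7 = 299003/7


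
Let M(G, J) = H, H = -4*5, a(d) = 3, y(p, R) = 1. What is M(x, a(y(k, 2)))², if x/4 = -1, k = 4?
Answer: 400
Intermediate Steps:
x = -4 (x = 4*(-1) = -4)
H = -20
M(G, J) = -20
M(x, a(y(k, 2)))² = (-20)² = 400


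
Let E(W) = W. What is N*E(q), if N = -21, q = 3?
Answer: -63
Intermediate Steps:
N*E(q) = -21*3 = -63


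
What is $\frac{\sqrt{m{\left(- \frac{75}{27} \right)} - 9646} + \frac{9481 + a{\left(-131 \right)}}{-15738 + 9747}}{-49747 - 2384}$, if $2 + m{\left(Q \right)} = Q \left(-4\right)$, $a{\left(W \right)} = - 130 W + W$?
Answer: $\frac{26380}{312316821} - \frac{2 i \sqrt{21683}}{156393} \approx 8.4465 \cdot 10^{-5} - 0.0018831 i$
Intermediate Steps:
$a{\left(W \right)} = - 129 W$
$m{\left(Q \right)} = -2 - 4 Q$ ($m{\left(Q \right)} = -2 + Q \left(-4\right) = -2 - 4 Q$)
$\frac{\sqrt{m{\left(- \frac{75}{27} \right)} - 9646} + \frac{9481 + a{\left(-131 \right)}}{-15738 + 9747}}{-49747 - 2384} = \frac{\sqrt{\left(-2 - 4 \left(- \frac{75}{27}\right)\right) - 9646} + \frac{9481 - -16899}{-15738 + 9747}}{-49747 - 2384} = \frac{\sqrt{\left(-2 - 4 \left(\left(-75\right) \frac{1}{27}\right)\right) - 9646} + \frac{9481 + 16899}{-5991}}{-52131} = \left(\sqrt{\left(-2 - - \frac{100}{9}\right) - 9646} + 26380 \left(- \frac{1}{5991}\right)\right) \left(- \frac{1}{52131}\right) = \left(\sqrt{\left(-2 + \frac{100}{9}\right) - 9646} - \frac{26380}{5991}\right) \left(- \frac{1}{52131}\right) = \left(\sqrt{\frac{82}{9} - 9646} - \frac{26380}{5991}\right) \left(- \frac{1}{52131}\right) = \left(\sqrt{- \frac{86732}{9}} - \frac{26380}{5991}\right) \left(- \frac{1}{52131}\right) = \left(\frac{2 i \sqrt{21683}}{3} - \frac{26380}{5991}\right) \left(- \frac{1}{52131}\right) = \left(- \frac{26380}{5991} + \frac{2 i \sqrt{21683}}{3}\right) \left(- \frac{1}{52131}\right) = \frac{26380}{312316821} - \frac{2 i \sqrt{21683}}{156393}$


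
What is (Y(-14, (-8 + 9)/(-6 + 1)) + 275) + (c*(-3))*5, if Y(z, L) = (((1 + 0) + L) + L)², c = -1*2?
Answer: 7634/25 ≈ 305.36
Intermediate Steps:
c = -2
Y(z, L) = (1 + 2*L)² (Y(z, L) = ((1 + L) + L)² = (1 + 2*L)²)
(Y(-14, (-8 + 9)/(-6 + 1)) + 275) + (c*(-3))*5 = ((1 + 2*((-8 + 9)/(-6 + 1)))² + 275) - 2*(-3)*5 = ((1 + 2*(1/(-5)))² + 275) + 6*5 = ((1 + 2*(1*(-⅕)))² + 275) + 30 = ((1 + 2*(-⅕))² + 275) + 30 = ((1 - ⅖)² + 275) + 30 = ((⅗)² + 275) + 30 = (9/25 + 275) + 30 = 6884/25 + 30 = 7634/25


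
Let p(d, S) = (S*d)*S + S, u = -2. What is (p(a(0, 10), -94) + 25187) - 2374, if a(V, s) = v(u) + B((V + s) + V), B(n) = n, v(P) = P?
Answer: 93407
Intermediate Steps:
a(V, s) = -2 + s + 2*V (a(V, s) = -2 + ((V + s) + V) = -2 + (s + 2*V) = -2 + s + 2*V)
p(d, S) = S + d*S² (p(d, S) = d*S² + S = S + d*S²)
(p(a(0, 10), -94) + 25187) - 2374 = (-94*(1 - 94*(-2 + 10 + 2*0)) + 25187) - 2374 = (-94*(1 - 94*(-2 + 10 + 0)) + 25187) - 2374 = (-94*(1 - 94*8) + 25187) - 2374 = (-94*(1 - 752) + 25187) - 2374 = (-94*(-751) + 25187) - 2374 = (70594 + 25187) - 2374 = 95781 - 2374 = 93407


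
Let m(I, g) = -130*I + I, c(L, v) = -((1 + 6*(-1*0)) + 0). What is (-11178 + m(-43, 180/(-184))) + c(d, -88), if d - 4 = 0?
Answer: -5632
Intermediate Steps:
d = 4 (d = 4 + 0 = 4)
c(L, v) = -1 (c(L, v) = -((1 + 6*0) + 0) = -((1 + 0) + 0) = -(1 + 0) = -1*1 = -1)
m(I, g) = -129*I
(-11178 + m(-43, 180/(-184))) + c(d, -88) = (-11178 - 129*(-43)) - 1 = (-11178 + 5547) - 1 = -5631 - 1 = -5632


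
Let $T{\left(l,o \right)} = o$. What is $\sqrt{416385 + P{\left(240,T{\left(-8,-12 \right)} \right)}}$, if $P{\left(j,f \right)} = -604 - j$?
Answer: $\sqrt{415541} \approx 644.63$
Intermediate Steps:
$\sqrt{416385 + P{\left(240,T{\left(-8,-12 \right)} \right)}} = \sqrt{416385 - 844} = \sqrt{415541}$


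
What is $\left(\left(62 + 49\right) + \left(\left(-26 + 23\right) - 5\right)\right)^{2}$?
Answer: $10609$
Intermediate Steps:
$\left(\left(62 + 49\right) + \left(\left(-26 + 23\right) - 5\right)\right)^{2} = \left(111 - 8\right)^{2} = 103^{2} = 10609$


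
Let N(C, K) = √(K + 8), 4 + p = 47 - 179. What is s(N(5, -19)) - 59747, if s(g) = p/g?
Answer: -59747 + 136*I*√11/11 ≈ -59747.0 + 41.006*I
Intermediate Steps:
p = -136 (p = -4 + (47 - 179) = -4 - 132 = -136)
N(C, K) = √(8 + K)
s(g) = -136/g
s(N(5, -19)) - 59747 = -136/√(8 - 19) - 59747 = -136*(-I*√11/11) - 59747 = -(-136)*I*√11/11 - 59747 = 136*I*√11/11 - 59747 = -59747 + 136*I*√11/11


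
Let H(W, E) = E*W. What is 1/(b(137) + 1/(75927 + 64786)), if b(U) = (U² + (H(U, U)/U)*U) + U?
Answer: 140713/5301362276 ≈ 2.6543e-5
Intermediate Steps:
b(U) = U + 2*U² (b(U) = (U² + ((U*U)/U)*U) + U = (U² + (U²/U)*U) + U = (U² + U*U) + U = (U² + U²) + U = 2*U² + U = U + 2*U²)
1/(b(137) + 1/(75927 + 64786)) = 1/(137*(1 + 2*137) + 1/(75927 + 64786)) = 1/(137*(1 + 274) + 1/140713) = 1/(137*275 + 1/140713) = 1/(37675 + 1/140713) = 1/(5301362276/140713) = 140713/5301362276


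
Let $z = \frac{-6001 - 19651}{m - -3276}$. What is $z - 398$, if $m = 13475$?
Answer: $- \frac{6692550}{16751} \approx -399.53$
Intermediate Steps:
$z = - \frac{25652}{16751}$ ($z = \frac{-6001 - 19651}{13475 - -3276} = - \frac{25652}{13475 + \left(-8219 + 11495\right)} = - \frac{25652}{13475 + 3276} = - \frac{25652}{16751} \approx -1.5314$)
$z - 398 = - \frac{25652}{16751} - 398 = - \frac{6692550}{16751}$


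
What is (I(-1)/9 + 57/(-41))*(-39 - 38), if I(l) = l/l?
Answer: 36344/369 ≈ 98.493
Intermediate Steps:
I(l) = 1
(I(-1)/9 + 57/(-41))*(-39 - 38) = (1/9 + 57/(-41))*(-39 - 38) = (1*(⅑) + 57*(-1/41))*(-77) = (⅑ - 57/41)*(-77) = -472/369*(-77) = 36344/369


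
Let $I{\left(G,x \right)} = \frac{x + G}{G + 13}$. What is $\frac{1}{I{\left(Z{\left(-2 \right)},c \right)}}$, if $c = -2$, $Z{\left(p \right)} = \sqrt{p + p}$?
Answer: $- \frac{11}{4} - \frac{15 i}{4} \approx -2.75 - 3.75 i$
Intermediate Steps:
$Z{\left(p \right)} = \sqrt{2} \sqrt{p}$ ($Z{\left(p \right)} = \sqrt{2 p} = \sqrt{2} \sqrt{p}$)
$I{\left(G,x \right)} = \frac{G + x}{13 + G}$
$\frac{1}{I{\left(Z{\left(-2 \right)},c \right)}} = \frac{1}{\frac{1}{13 + \sqrt{2} \sqrt{-2}} \left(\sqrt{2} \sqrt{-2} - 2\right)} = \frac{1}{\frac{1}{13 + \sqrt{2} i \sqrt{2}} \left(\sqrt{2} i \sqrt{2} - 2\right)} = \frac{1}{\frac{1}{13 + 2 i} \left(2 i - 2\right)} = \frac{1}{\frac{13 - 2 i}{173} \left(-2 + 2 i\right)} = \frac{1}{\frac{1}{173} \left(-2 + 2 i\right) \left(13 - 2 i\right)} = \frac{\left(-2 - 2 i\right) \left(13 + 2 i\right)}{8}$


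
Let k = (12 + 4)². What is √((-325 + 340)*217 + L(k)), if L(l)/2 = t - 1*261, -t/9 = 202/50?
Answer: √66507/5 ≈ 51.578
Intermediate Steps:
t = -909/25 (t = -1818/50 = -9*101/25 = -909/25 ≈ -36.360)
k = 256 (k = 16² = 256)
L(l) = -14868/25 (L(l) = 2*(-909/25 - 1*261) = 2*(-909/25 - 261) = 2*(-7434/25) = -14868/25)
√((-325 + 340)*217 + L(k)) = √((-325 + 340)*217 - 14868/25) = √(15*217 - 14868/25) = √(3255 - 14868/25) = √(66507/25) = √66507/5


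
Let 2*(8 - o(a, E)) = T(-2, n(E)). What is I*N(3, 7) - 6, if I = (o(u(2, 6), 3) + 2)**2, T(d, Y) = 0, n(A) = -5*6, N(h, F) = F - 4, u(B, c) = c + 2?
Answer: 294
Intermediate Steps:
u(B, c) = 2 + c
N(h, F) = -4 + F
n(A) = -30
o(a, E) = 8 (o(a, E) = 8 - 1/2*0 = 8 + 0 = 8)
I = 100 (I = (8 + 2)**2 = 10**2 = 100)
I*N(3, 7) - 6 = 100*(-4 + 7) - 6 = 100*3 - 6 = 300 - 6 = 294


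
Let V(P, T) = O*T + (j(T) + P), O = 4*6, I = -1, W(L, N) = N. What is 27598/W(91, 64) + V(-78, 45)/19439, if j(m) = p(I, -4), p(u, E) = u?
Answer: 38324399/88864 ≈ 431.27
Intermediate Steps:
O = 24
j(m) = -1
V(P, T) = -1 + P + 24*T (V(P, T) = 24*T + (-1 + P) = -1 + P + 24*T)
27598/W(91, 64) + V(-78, 45)/19439 = 27598/64 + (-1 - 78 + 24*45)/19439 = 27598*(1/64) + (-1 - 78 + 1080)*(1/19439) = 13799/32 + 1001*(1/19439) = 13799/32 + 143/2777 = 38324399/88864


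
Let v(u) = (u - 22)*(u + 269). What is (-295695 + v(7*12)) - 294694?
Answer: -568503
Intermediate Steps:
v(u) = (-22 + u)*(269 + u)
(-295695 + v(7*12)) - 294694 = (-295695 + (-5918 + (7*12)**2 + 247*(7*12))) - 294694 = (-295695 + (-5918 + 84**2 + 247*84)) - 294694 = (-295695 + (-5918 + 7056 + 20748)) - 294694 = (-295695 + 21886) - 294694 = -273809 - 294694 = -568503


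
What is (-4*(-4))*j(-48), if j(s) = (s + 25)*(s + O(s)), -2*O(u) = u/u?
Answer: 17848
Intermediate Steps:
O(u) = -½ (O(u) = -u/(2*u) = -½*1 = -½)
j(s) = (25 + s)*(-½ + s) (j(s) = (s + 25)*(s - ½) = (25 + s)*(-½ + s))
(-4*(-4))*j(-48) = (-4*(-4))*(-25/2 + (-48)² + (49/2)*(-48)) = 16*(-25/2 + 2304 - 1176) = 16*(2231/2) = 17848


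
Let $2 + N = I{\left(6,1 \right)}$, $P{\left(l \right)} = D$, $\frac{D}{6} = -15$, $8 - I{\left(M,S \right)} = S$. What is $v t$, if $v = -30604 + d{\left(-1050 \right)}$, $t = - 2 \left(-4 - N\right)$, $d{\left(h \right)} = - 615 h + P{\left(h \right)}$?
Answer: $11071008$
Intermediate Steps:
$I{\left(M,S \right)} = 8 - S$
$D = -90$ ($D = 6 \left(-15\right) = -90$)
$P{\left(l \right)} = -90$
$N = 5$ ($N = -2 + \left(8 - 1\right) = -2 + 7 = 5$)
$d{\left(h \right)} = -90 - 615 h$ ($d{\left(h \right)} = - 615 h - 90 = -90 - 615 h$)
$t = 18$ ($t = - 2 \left(-4 - 5\right) = \left(-2\right) \left(-9\right) = 18$)
$v = 615056$ ($v = -30604 - -645660 = -30604 + \left(-90 + 645750\right) = -30604 + 645660 = 615056$)
$v t = 615056 \cdot 18 = 11071008$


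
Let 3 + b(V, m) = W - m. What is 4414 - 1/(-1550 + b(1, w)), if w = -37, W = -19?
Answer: 6775491/1535 ≈ 4414.0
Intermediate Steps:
b(V, m) = -22 - m (b(V, m) = -3 + (-19 - m) = -22 - m)
4414 - 1/(-1550 + b(1, w)) = 4414 - 1/(-1550 + (-22 - 1*(-37))) = 4414 - 1/(-1550 + (-22 + 37)) = 4414 - 1/(-1550 + 15) = 4414 - 1/(-1535) = 4414 - 1*(-1/1535) = 4414 + 1/1535 = 6775491/1535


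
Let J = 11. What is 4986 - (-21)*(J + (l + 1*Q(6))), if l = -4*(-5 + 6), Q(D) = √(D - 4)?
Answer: 5133 + 21*√2 ≈ 5162.7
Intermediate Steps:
Q(D) = √(-4 + D)
l = -4 (l = -4*1 = -4)
4986 - (-21)*(J + (l + 1*Q(6))) = 4986 - (-21)*(11 + (-4 + 1*√(-4 + 6))) = 4986 - (-21)*(11 + (-4 + 1*√2)) = 4986 - (-21)*(11 + (-4 + √2)) = 4986 - (-21)*(7 + √2) = 4986 - (-147 - 21*√2) = 4986 + (147 + 21*√2) = 5133 + 21*√2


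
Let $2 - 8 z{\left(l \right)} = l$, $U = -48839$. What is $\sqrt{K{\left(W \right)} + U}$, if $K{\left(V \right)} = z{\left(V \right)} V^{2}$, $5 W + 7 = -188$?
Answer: $\frac{i \sqrt{656702}}{4} \approx 202.59 i$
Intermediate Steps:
$W = -39$ ($W = - \frac{7}{5} + \frac{1}{5} \left(-188\right) = - \frac{7}{5} - \frac{188}{5} = -39$)
$z{\left(l \right)} = \frac{1}{4} - \frac{l}{8}$
$K{\left(V \right)} = V^{2} \left(\frac{1}{4} - \frac{V}{8}\right)$ ($K{\left(V \right)} = \left(\frac{1}{4} - \frac{V}{8}\right) V^{2} = V^{2} \left(\frac{1}{4} - \frac{V}{8}\right)$)
$\sqrt{K{\left(W \right)} + U} = \sqrt{\frac{\left(-39\right)^{2} \left(2 - -39\right)}{8} - 48839} = \sqrt{\frac{1}{8} \cdot 1521 \left(2 + 39\right) - 48839} = \sqrt{\frac{1}{8} \cdot 1521 \cdot 41 - 48839} = \sqrt{\frac{62361}{8} - 48839} = \sqrt{- \frac{328351}{8}} = \frac{i \sqrt{656702}}{4}$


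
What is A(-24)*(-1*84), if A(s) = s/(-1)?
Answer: -2016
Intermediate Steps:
A(s) = -s (A(s) = s*(-1) = -s)
A(-24)*(-1*84) = (-1*(-24))*(-1*84) = 24*(-84) = -2016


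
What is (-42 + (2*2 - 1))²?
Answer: 1521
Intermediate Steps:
(-42 + (2*2 - 1))² = (-42 + (4 - 1))² = (-42 + 3)² = (-39)² = 1521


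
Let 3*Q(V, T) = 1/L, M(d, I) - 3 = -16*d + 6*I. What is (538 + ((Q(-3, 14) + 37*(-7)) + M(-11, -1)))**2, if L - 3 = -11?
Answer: 117657409/576 ≈ 2.0427e+5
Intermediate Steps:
L = -8 (L = 3 - 11 = -8)
M(d, I) = 3 - 16*d + 6*I (M(d, I) = 3 + (-16*d + 6*I) = 3 - 16*d + 6*I)
Q(V, T) = -1/24 (Q(V, T) = (1/3)/(-8) = (1/3)*(-1/8) = -1/24)
(538 + ((Q(-3, 14) + 37*(-7)) + M(-11, -1)))**2 = (538 + ((-1/24 + 37*(-7)) + (3 - 16*(-11) + 6*(-1))))**2 = (538 + ((-1/24 - 259) + (3 + 176 - 6)))**2 = (538 + (-6217/24 + 173))**2 = (538 - 2065/24)**2 = (10847/24)**2 = 117657409/576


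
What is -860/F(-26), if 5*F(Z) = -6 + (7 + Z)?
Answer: 172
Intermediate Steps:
F(Z) = ⅕ + Z/5 (F(Z) = (-6 + (7 + Z))/5 = (1 + Z)/5 = ⅕ + Z/5)
-860/F(-26) = -860/(⅕ + (⅕)*(-26)) = -860/(⅕ - 26/5) = -860/(-5) = -860*(-⅕) = 172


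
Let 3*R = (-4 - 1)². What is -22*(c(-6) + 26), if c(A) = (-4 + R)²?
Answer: -8866/9 ≈ -985.11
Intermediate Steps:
R = 25/3 (R = (-4 - 1)²/3 = (⅓)*(-5)² = (⅓)*25 = 25/3 ≈ 8.3333)
c(A) = 169/9 (c(A) = (-4 + 25/3)² = (13/3)² = 169/9)
-22*(c(-6) + 26) = -22*(169/9 + 26) = -22*403/9 = -8866/9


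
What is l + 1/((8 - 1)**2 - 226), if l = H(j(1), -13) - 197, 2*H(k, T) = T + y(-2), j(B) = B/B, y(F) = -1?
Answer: -36109/177 ≈ -204.01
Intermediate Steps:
j(B) = 1
H(k, T) = -1/2 + T/2 (H(k, T) = (T - 1)/2 = (-1 + T)/2 = -1/2 + T/2)
l = -204 (l = (-1/2 + (1/2)*(-13)) - 197 = (-1/2 - 13/2) - 197 = -7 - 197 = -204)
l + 1/((8 - 1)**2 - 226) = -204 + 1/((8 - 1)**2 - 226) = -204 + 1/(7**2 - 226) = -204 + 1/(49 - 226) = -204 + 1/(-177) = -204 - 1/177 = -36109/177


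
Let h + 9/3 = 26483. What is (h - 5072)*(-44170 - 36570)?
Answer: -1728481920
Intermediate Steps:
h = 26480 (h = -3 + 26483 = 26480)
(h - 5072)*(-44170 - 36570) = (26480 - 5072)*(-44170 - 36570) = 21408*(-80740) = -1728481920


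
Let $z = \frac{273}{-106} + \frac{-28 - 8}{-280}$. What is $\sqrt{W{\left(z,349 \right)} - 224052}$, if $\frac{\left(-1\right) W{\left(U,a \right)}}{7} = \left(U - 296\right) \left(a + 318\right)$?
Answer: $\frac{\sqrt{82120874645}}{265} \approx 1081.4$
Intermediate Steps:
$z = - \frac{4539}{1855}$ ($z = 273 \left(- \frac{1}{106}\right) + \left(-28 - 8\right) \left(- \frac{1}{280}\right) = - \frac{273}{106} - - \frac{9}{70} = - \frac{273}{106} + \frac{9}{70} = - \frac{4539}{1855} \approx -2.4469$)
$W{\left(U,a \right)} = - 7 \left(-296 + U\right) \left(318 + a\right)$ ($W{\left(U,a \right)} = - 7 \left(U - 296\right) \left(a + 318\right) = - 7 \left(-296 + U\right) \left(318 + a\right)$)
$\sqrt{W{\left(z,349 \right)} - 224052} = \sqrt{\left(658896 - - \frac{27234}{5} + 2072 \cdot 349 - \left(- \frac{4539}{265}\right) 349\right) - 224052} = \sqrt{\left(658896 + \frac{27234}{5} + 723128 + \frac{1584111}{265}\right) - 224052} = \sqrt{\frac{369263873}{265} - 224052} = \sqrt{\frac{309890093}{265}} = \frac{\sqrt{82120874645}}{265}$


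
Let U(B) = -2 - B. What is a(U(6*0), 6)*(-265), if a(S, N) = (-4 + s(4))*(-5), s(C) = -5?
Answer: -11925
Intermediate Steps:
a(S, N) = 45 (a(S, N) = (-4 - 5)*(-5) = -9*(-5) = 45)
a(U(6*0), 6)*(-265) = 45*(-265) = -11925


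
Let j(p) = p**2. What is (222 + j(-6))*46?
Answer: 11868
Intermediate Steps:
(222 + j(-6))*46 = (222 + (-6)**2)*46 = (222 + 36)*46 = 258*46 = 11868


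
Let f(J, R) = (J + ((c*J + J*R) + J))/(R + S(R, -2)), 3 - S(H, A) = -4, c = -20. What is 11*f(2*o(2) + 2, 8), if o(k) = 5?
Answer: -88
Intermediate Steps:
S(H, A) = 7 (S(H, A) = 3 - 1*(-4) = 3 + 4 = 7)
f(J, R) = (-18*J + J*R)/(7 + R) (f(J, R) = (J + ((-20*J + J*R) + J))/(R + 7) = (J + (-19*J + J*R))/(7 + R) = (-18*J + J*R)/(7 + R))
11*f(2*o(2) + 2, 8) = 11*((2*5 + 2)*(-18 + 8)/(7 + 8)) = 11*((10 + 2)*(-10)/15) = 11*(12*(1/15)*(-10)) = 11*(-8) = -88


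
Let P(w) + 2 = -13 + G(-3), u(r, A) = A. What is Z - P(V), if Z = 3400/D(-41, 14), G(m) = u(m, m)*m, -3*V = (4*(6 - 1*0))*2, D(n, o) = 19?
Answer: 3514/19 ≈ 184.95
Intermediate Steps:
V = -16 (V = -4*(6 - 1*0)*2/3 = -4*(6 + 0)*2/3 = -4*6*2/3 = -8*2 = -⅓*48 = -16)
G(m) = m² (G(m) = m*m = m²)
P(w) = -6 (P(w) = -2 + (-13 + (-3)²) = -2 + (-13 + 9) = -2 - 4 = -6)
Z = 3400/19 ≈ 178.95
Z - P(V) = 3400/19 - 1*(-6) = 3400/19 + 6 = 3514/19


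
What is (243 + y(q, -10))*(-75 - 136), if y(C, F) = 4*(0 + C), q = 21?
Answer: -68997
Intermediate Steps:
y(C, F) = 4*C
(243 + y(q, -10))*(-75 - 136) = (243 + 4*21)*(-75 - 136) = (243 + 84)*(-211) = 327*(-211) = -68997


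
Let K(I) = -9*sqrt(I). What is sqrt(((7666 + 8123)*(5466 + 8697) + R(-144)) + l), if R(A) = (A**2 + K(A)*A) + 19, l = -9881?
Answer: sqrt(223630481 + 15552*I) ≈ 14954.0 + 0.52*I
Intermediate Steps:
R(A) = 19 + A**2 - 9*A**(3/2) (R(A) = (A**2 + (-9*sqrt(A))*A) + 19 = (A**2 - 9*A**(3/2)) + 19 = 19 + A**2 - 9*A**(3/2))
sqrt(((7666 + 8123)*(5466 + 8697) + R(-144)) + l) = sqrt(((7666 + 8123)*(5466 + 8697) + (19 + (-144)**2 - (-15552)*I)) - 9881) = sqrt((15789*14163 + (19 + 20736 - (-15552)*I)) - 9881) = sqrt((223619607 + (19 + 20736 + 15552*I)) - 9881) = sqrt((223619607 + (20755 + 15552*I)) - 9881) = sqrt((223640362 + 15552*I) - 9881) = sqrt(223630481 + 15552*I)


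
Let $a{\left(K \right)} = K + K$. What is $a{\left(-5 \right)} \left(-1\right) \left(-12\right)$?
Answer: $-120$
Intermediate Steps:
$a{\left(K \right)} = 2 K$
$a{\left(-5 \right)} \left(-1\right) \left(-12\right) = 2 \left(-5\right) \left(-1\right) \left(-12\right) = \left(-10\right) \left(-1\right) \left(-12\right) = 10 \left(-12\right) = -120$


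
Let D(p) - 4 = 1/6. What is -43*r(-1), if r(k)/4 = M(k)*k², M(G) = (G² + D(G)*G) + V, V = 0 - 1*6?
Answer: 4730/3 ≈ 1576.7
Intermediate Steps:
D(p) = 25/6 (D(p) = 4 + 1/6 = 4 + ⅙ = 25/6)
V = -6 (V = 0 - 6 = -6)
M(G) = -6 + G² + 25*G/6 (M(G) = (G² + 25*G/6) - 6 = -6 + G² + 25*G/6)
r(k) = 4*k²*(-6 + k² + 25*k/6) (r(k) = 4*((-6 + k² + 25*k/6)*k²) = 4*(k²*(-6 + k² + 25*k/6)) = 4*k²*(-6 + k² + 25*k/6))
-43*r(-1) = -43*(-1)²*(-24 + 4*(-1)² + (50/3)*(-1)) = -43*(-24 + 4*1 - 50/3) = -43*(-24 + 4 - 50/3) = -43*(-110)/3 = -43*(-110/3) = 4730/3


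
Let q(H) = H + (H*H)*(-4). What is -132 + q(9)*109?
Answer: -34467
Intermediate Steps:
q(H) = H - 4*H**2 (q(H) = H + H**2*(-4) = H - 4*H**2)
-132 + q(9)*109 = -132 + (9*(1 - 4*9))*109 = -132 + (9*(1 - 36))*109 = -132 + (9*(-35))*109 = -132 - 315*109 = -132 - 34335 = -34467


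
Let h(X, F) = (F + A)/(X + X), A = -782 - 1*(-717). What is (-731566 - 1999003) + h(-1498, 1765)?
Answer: -2045196606/749 ≈ -2.7306e+6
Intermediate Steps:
A = -65 (A = -782 + 717 = -65)
h(X, F) = (-65 + F)/(2*X) (h(X, F) = (F - 65)/(X + X) = (-65 + F)/((2*X)) = (-65 + F)*(1/(2*X)) = (-65 + F)/(2*X))
(-731566 - 1999003) + h(-1498, 1765) = (-731566 - 1999003) + (½)*(-65 + 1765)/(-1498) = -2730569 + (½)*(-1/1498)*1700 = -2730569 - 425/749 = -2045196606/749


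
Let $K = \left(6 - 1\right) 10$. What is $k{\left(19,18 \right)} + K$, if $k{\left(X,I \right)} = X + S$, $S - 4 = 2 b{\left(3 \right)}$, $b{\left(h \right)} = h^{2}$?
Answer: $91$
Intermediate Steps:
$S = 22$ ($S = 4 + 2 \cdot 3^{2} = 4 + 2 \cdot 9 = 4 + 18 = 22$)
$k{\left(X,I \right)} = 22 + X$ ($k{\left(X,I \right)} = X + 22 = 22 + X$)
$K = 50$ ($K = 5 \cdot 10 = 50$)
$k{\left(19,18 \right)} + K = \left(22 + 19\right) + 50 = 41 + 50 = 91$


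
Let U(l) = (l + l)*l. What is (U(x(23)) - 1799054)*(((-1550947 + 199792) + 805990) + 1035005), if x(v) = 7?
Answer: -881200607040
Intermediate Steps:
U(l) = 2*l**2 (U(l) = (2*l)*l = 2*l**2)
(U(x(23)) - 1799054)*(((-1550947 + 199792) + 805990) + 1035005) = (2*7**2 - 1799054)*(((-1550947 + 199792) + 805990) + 1035005) = (2*49 - 1799054)*((-1351155 + 805990) + 1035005) = (98 - 1799054)*(-545165 + 1035005) = -1798956*489840 = -881200607040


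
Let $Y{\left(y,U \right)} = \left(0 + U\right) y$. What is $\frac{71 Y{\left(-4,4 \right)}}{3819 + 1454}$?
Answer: $- \frac{1136}{5273} \approx -0.21544$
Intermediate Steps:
$Y{\left(y,U \right)} = U y$
$\frac{71 Y{\left(-4,4 \right)}}{3819 + 1454} = \frac{71 \cdot 4 \left(-4\right)}{3819 + 1454} = \frac{71 \left(-16\right)}{5273} = \frac{1}{5273} \left(-1136\right) = - \frac{1136}{5273}$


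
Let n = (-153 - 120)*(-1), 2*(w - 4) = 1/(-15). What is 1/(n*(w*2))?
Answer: 5/10829 ≈ 0.00046172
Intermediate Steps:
w = 119/30 (w = 4 + (½)/(-15) = 4 + (½)*(-1/15) = 4 - 1/30 = 119/30 ≈ 3.9667)
n = 273 (n = -273*(-1) = 273)
1/(n*(w*2)) = 1/(273*((119/30)*2)) = 1/(273*(119/15)) = 1/(10829/5) = 5/10829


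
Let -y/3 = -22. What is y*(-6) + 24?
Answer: -372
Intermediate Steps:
y = 66 (y = -3*(-22) = 66)
y*(-6) + 24 = 66*(-6) + 24 = -396 + 24 = -372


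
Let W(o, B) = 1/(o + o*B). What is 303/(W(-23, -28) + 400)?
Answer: 188163/248401 ≈ 0.75750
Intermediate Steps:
W(o, B) = 1/(o + B*o)
303/(W(-23, -28) + 400) = 303/(1/((-23)*(1 - 28)) + 400) = 303/(-1/23/(-27) + 400) = 303/(-1/23*(-1/27) + 400) = 303/(1/621 + 400) = 303/(248401/621) = (621/248401)*303 = 188163/248401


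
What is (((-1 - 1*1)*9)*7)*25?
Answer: -3150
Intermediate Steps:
(((-1 - 1*1)*9)*7)*25 = (((-1 - 1)*9)*7)*25 = (-2*9*7)*25 = -18*7*25 = -126*25 = -3150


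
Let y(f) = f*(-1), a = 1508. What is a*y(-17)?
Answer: 25636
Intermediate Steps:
y(f) = -f
a*y(-17) = 1508*(-1*(-17)) = 1508*17 = 25636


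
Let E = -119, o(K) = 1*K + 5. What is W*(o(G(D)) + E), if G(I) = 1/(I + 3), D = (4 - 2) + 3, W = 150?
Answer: -68325/4 ≈ -17081.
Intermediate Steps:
D = 5 (D = 2 + 3 = 5)
G(I) = 1/(3 + I)
o(K) = 5 + K (o(K) = K + 5 = 5 + K)
W*(o(G(D)) + E) = 150*((5 + 1/(3 + 5)) - 119) = 150*((5 + 1/8) - 119) = 150*(41/8 - 119) = 150*(-911/8) = -68325/4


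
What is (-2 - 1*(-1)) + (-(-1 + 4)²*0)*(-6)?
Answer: -1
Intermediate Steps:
(-2 - 1*(-1)) + (-(-1 + 4)²*0)*(-6) = (-2 + 1) + (-1*3²*0)*(-6) = -1 + (-1*9*0)*(-6) = -1 - 9*0*(-6) = -1 + 0*(-6) = -1 + 0 = -1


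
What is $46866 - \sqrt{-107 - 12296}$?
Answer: $46866 - i \sqrt{12403} \approx 46866.0 - 111.37 i$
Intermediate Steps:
$46866 - \sqrt{-107 - 12296} = 46866 - \sqrt{-12403} = 46866 - i \sqrt{12403}$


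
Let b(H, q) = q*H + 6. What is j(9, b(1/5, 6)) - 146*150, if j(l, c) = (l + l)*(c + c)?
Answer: -108204/5 ≈ -21641.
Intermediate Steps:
b(H, q) = 6 + H*q (b(H, q) = H*q + 6 = 6 + H*q)
j(l, c) = 4*c*l (j(l, c) = (2*l)*(2*c) = 4*c*l)
j(9, b(1/5, 6)) - 146*150 = 4*(6 + (1/5)*6)*9 - 146*150 = 4*(6 + (1*(⅕))*6)*9 - 21900 = 4*(6 + (⅕)*6)*9 - 21900 = 4*(6 + 6/5)*9 - 21900 = 4*(36/5)*9 - 21900 = 1296/5 - 21900 = -108204/5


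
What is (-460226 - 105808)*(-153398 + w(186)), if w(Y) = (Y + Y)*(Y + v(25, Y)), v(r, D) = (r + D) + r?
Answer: -2029797924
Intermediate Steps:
v(r, D) = D + 2*r (v(r, D) = (D + r) + r = D + 2*r)
w(Y) = 2*Y*(50 + 2*Y) (w(Y) = (Y + Y)*(Y + (Y + 2*25)) = (2*Y)*(Y + (Y + 50)) = (2*Y)*(Y + (50 + Y)) = (2*Y)*(50 + 2*Y) = 2*Y*(50 + 2*Y))
(-460226 - 105808)*(-153398 + w(186)) = (-460226 - 105808)*(-153398 + 4*186*(25 + 186)) = -566034*(-153398 + 4*186*211) = -566034*(-153398 + 156984) = -566034*3586 = -2029797924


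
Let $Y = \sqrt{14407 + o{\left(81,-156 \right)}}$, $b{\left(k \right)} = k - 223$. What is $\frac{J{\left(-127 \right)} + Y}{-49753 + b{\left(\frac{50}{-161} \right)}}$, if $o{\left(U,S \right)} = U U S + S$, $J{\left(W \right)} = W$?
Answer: $\frac{20447}{8046186} - \frac{161 i \sqrt{1009265}}{8046186} \approx 0.0025412 - 0.020102 i$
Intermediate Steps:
$o{\left(U,S \right)} = S + S U^{2}$ ($o{\left(U,S \right)} = U^{2} S + S = S U^{2} + S = S + S U^{2}$)
$b{\left(k \right)} = -223 + k$
$Y = i \sqrt{1009265}$ ($Y = \sqrt{14407 - 156 \left(1 + 81^{2}\right)} = \sqrt{14407 - 156 \left(1 + 6561\right)} = \sqrt{14407 - 1023672} = \sqrt{-1009265} = i \sqrt{1009265} \approx 1004.6 i$)
$\frac{J{\left(-127 \right)} + Y}{-49753 + b{\left(\frac{50}{-161} \right)}} = \frac{-127 + i \sqrt{1009265}}{-49753 - \left(223 - \frac{50}{-161}\right)} = \frac{-127 + i \sqrt{1009265}}{-49753 + \left(-223 + 50 \left(- \frac{1}{161}\right)\right)} = \frac{-127 + i \sqrt{1009265}}{-49753 - \frac{35953}{161}} = \frac{-127 + i \sqrt{1009265}}{- \frac{8046186}{161}} = \left(-127 + i \sqrt{1009265}\right) \left(- \frac{161}{8046186}\right) = \frac{20447}{8046186} - \frac{161 i \sqrt{1009265}}{8046186}$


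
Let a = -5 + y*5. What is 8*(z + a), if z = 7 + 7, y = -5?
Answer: -128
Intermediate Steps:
a = -30 (a = -5 - 5*5 = -5 - 25 = -30)
z = 14
8*(z + a) = 8*(14 - 30) = 8*(-16) = -128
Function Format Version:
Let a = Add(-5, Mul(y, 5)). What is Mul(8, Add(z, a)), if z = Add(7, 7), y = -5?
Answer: -128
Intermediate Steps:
a = -30 (a = Add(-5, Mul(-5, 5)) = Add(-5, -25) = -30)
z = 14
Mul(8, Add(z, a)) = Mul(8, Add(14, -30)) = Mul(8, -16) = -128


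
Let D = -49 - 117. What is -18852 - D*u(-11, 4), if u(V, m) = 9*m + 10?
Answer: -11216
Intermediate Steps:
D = -166
u(V, m) = 10 + 9*m
-18852 - D*u(-11, 4) = -18852 - (-166)*(10 + 9*4) = -18852 - (-166)*(10 + 36) = -18852 - (-166)*46 = -18852 - 1*(-7636) = -18852 + 7636 = -11216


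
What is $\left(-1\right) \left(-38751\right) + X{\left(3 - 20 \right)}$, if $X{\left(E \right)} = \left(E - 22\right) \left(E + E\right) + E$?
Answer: $40060$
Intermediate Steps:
$X{\left(E \right)} = E + 2 E \left(-22 + E\right)$ ($X{\left(E \right)} = \left(-22 + E\right) 2 E + E = 2 E \left(-22 + E\right) + E = E + 2 E \left(-22 + E\right)$)
$\left(-1\right) \left(-38751\right) + X{\left(3 - 20 \right)} = \left(-1\right) \left(-38751\right) + \left(3 - 20\right) \left(-43 + 2 \left(3 - 20\right)\right) = 38751 + \left(3 - 20\right) \left(-43 + 2 \left(3 - 20\right)\right) = 38751 - 17 \left(-43 + 2 \left(-17\right)\right) = 38751 - 17 \left(-43 - 34\right) = 38751 - -1309 = 38751 + 1309 = 40060$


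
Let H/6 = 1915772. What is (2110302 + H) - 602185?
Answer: 13002749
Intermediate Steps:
H = 11494632 (H = 6*1915772 = 11494632)
(2110302 + H) - 602185 = (2110302 + 11494632) - 602185 = 13604934 - 602185 = 13002749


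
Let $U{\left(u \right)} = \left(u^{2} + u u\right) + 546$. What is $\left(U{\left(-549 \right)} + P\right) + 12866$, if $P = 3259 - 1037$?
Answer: $618436$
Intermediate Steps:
$U{\left(u \right)} = 546 + 2 u^{2}$ ($U{\left(u \right)} = \left(u^{2} + u^{2}\right) + 546 = 2 u^{2} + 546 = 546 + 2 u^{2}$)
$P = 2222$ ($P = 3259 - 1037 = 2222$)
$\left(U{\left(-549 \right)} + P\right) + 12866 = \left(\left(546 + 2 \left(-549\right)^{2}\right) + 2222\right) + 12866 = \left(\left(546 + 2 \cdot 301401\right) + 2222\right) + 12866 = \left(\left(546 + 602802\right) + 2222\right) + 12866 = \left(603348 + 2222\right) + 12866 = 605570 + 12866 = 618436$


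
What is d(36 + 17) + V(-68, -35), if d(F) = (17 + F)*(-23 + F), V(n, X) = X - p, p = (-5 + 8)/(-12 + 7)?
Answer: 10328/5 ≈ 2065.6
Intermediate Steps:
p = -⅗ (p = 3/(-5) = 3*(-⅕) = -⅗ ≈ -0.60000)
V(n, X) = ⅗ + X (V(n, X) = X - 1*(-⅗) = X + ⅗ = ⅗ + X)
d(F) = (-23 + F)*(17 + F)
d(36 + 17) + V(-68, -35) = (-391 + (36 + 17)² - 6*(36 + 17)) + (⅗ - 35) = (-391 + 53² - 6*53) - 172/5 = (-391 + 2809 - 318) - 172/5 = 2100 - 172/5 = 10328/5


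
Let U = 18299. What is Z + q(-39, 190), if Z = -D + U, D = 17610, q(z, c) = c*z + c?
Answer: -6531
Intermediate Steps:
q(z, c) = c + c*z
Z = 689 (Z = -1*17610 + 18299 = -17610 + 18299 = 689)
Z + q(-39, 190) = 689 + 190*(1 - 39) = 689 + 190*(-38) = 689 - 7220 = -6531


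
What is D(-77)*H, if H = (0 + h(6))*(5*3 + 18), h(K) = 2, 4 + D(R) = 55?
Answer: 3366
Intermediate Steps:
D(R) = 51 (D(R) = -4 + 55 = 51)
H = 66 (H = (0 + 2)*(5*3 + 18) = 2*(15 + 18) = 2*33 = 66)
D(-77)*H = 51*66 = 3366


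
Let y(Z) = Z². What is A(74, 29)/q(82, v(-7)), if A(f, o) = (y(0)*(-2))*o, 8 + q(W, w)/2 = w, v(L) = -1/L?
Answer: 0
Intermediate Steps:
q(W, w) = -16 + 2*w
A(f, o) = 0 (A(f, o) = (0²*(-2))*o = (0*(-2))*o = 0*o = 0)
A(74, 29)/q(82, v(-7)) = 0/(-16 + 2*(-1/(-7))) = 0/(-16 + 2*(-1*(-⅐))) = 0/(-16 + 2*(⅐)) = 0/(-16 + 2/7) = 0/(-110/7) = 0*(-7/110) = 0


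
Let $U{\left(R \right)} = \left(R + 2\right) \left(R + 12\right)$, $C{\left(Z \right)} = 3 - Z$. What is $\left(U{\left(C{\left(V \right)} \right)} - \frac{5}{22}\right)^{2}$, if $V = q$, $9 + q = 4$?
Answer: $\frac{19316025}{484} \approx 39909.0$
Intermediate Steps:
$q = -5$ ($q = -9 + 4 = -5$)
$V = -5$
$U{\left(R \right)} = \left(2 + R\right) \left(12 + R\right)$
$\left(U{\left(C{\left(V \right)} \right)} - \frac{5}{22}\right)^{2} = \left(\left(24 + \left(3 - -5\right)^{2} + 14 \left(3 - -5\right)\right) - \frac{5}{22}\right)^{2} = \left(\left(24 + \left(3 + 5\right)^{2} + 14 \left(3 + 5\right)\right) - \frac{5}{22}\right)^{2} = \left(\left(24 + 8^{2} + 14 \cdot 8\right) - \frac{5}{22}\right)^{2} = \left(\left(24 + 64 + 112\right) - \frac{5}{22}\right)^{2} = \left(200 - \frac{5}{22}\right)^{2} = \left(\frac{4395}{22}\right)^{2} = \frac{19316025}{484}$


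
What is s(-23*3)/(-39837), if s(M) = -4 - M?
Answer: -65/39837 ≈ -0.0016316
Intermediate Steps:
s(-23*3)/(-39837) = (-4 - (-23)*3)/(-39837) = (-4 - 1*(-69))*(-1/39837) = (-4 + 69)*(-1/39837) = 65*(-1/39837) = -65/39837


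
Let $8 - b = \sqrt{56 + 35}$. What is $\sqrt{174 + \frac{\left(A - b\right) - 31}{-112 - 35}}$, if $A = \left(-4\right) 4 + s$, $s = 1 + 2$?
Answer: $\frac{\sqrt{76890 - 3 \sqrt{91}}}{21} \approx 13.202$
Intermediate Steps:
$s = 3$
$A = -13$ ($A = \left(-4\right) 4 + 3 = -16 + 3 = -13$)
$b = 8 - \sqrt{91}$ ($b = 8 - \sqrt{56 + 35} = 8 - \sqrt{91} \approx -1.5394$)
$\sqrt{174 + \frac{\left(A - b\right) - 31}{-112 - 35}} = \sqrt{174 + \frac{\left(-13 - \left(8 - \sqrt{91}\right)\right) - 31}{-112 - 35}} = \sqrt{174 + \frac{\left(-13 - \left(8 - \sqrt{91}\right)\right) - 31}{-147}} = \sqrt{174 + \left(\left(-21 + \sqrt{91}\right) - 31\right) \left(- \frac{1}{147}\right)} = \sqrt{174 + \left(-52 + \sqrt{91}\right) \left(- \frac{1}{147}\right)} = \sqrt{174 + \left(\frac{52}{147} - \frac{\sqrt{91}}{147}\right)} = \sqrt{\frac{25630}{147} - \frac{\sqrt{91}}{147}}$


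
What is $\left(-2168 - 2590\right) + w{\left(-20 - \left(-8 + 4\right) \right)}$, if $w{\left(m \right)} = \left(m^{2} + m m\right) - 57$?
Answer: $-4303$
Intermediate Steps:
$w{\left(m \right)} = -57 + 2 m^{2}$ ($w{\left(m \right)} = \left(m^{2} + m^{2}\right) - 57 = 2 m^{2} - 57 = -57 + 2 m^{2}$)
$\left(-2168 - 2590\right) + w{\left(-20 - \left(-8 + 4\right) \right)} = \left(-2168 - 2590\right) - \left(57 - 2 \left(-20 - \left(-8 + 4\right)\right)^{2}\right) = -4758 - \left(57 - 2 \left(-20 - -4\right)^{2}\right) = -4758 - \left(57 - 2 \left(-20 + 4\right)^{2}\right) = -4758 - \left(57 - 2 \left(-16\right)^{2}\right) = -4758 + \left(-57 + 2 \cdot 256\right) = -4758 + \left(-57 + 512\right) = -4758 + 455 = -4303$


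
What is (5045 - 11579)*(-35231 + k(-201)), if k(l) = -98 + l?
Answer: 232153020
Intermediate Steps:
(5045 - 11579)*(-35231 + k(-201)) = (5045 - 11579)*(-35231 + (-98 - 201)) = -6534*(-35231 - 299) = -6534*(-35530) = 232153020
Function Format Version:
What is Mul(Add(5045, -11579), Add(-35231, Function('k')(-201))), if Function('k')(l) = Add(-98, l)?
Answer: 232153020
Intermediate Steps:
Mul(Add(5045, -11579), Add(-35231, Function('k')(-201))) = Mul(Add(5045, -11579), Add(-35231, Add(-98, -201))) = Mul(-6534, Add(-35231, -299)) = Mul(-6534, -35530) = 232153020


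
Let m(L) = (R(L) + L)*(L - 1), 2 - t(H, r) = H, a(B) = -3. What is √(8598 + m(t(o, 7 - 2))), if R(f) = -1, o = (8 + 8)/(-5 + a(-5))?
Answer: √8607 ≈ 92.774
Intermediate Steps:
o = -2 (o = (8 + 8)/(-5 - 3) = 16/(-8) = 16*(-⅛) = -2)
t(H, r) = 2 - H
m(L) = (-1 + L)² (m(L) = (-1 + L)*(L - 1) = (-1 + L)*(-1 + L) = (-1 + L)²)
√(8598 + m(t(o, 7 - 2))) = √(8598 + (1 + (2 - 1*(-2))² - 2*(2 - 1*(-2)))) = √(8598 + (1 + (2 + 2)² - 2*(2 + 2))) = √(8598 + (1 + 4² - 2*4)) = √(8598 + (1 + 16 - 8)) = √(8598 + 9) = √8607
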